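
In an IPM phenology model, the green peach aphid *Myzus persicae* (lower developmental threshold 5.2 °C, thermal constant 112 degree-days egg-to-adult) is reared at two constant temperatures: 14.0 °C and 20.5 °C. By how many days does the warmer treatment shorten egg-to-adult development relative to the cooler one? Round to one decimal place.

5.4 days

At 14.0 °C: 112 / (14.0 − 5.2) = 112 / 8.8 = 12.727 d.
At 20.5 °C: 112 / (20.5 − 5.2) = 112 / 15.3 = 7.320 d.
Difference = |12.727 − 7.320| = 5.407 ≈ 5.4 days.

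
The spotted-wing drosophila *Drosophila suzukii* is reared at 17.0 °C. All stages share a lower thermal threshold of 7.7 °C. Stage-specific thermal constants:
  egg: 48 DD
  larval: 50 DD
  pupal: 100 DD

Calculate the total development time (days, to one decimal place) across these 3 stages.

Daily accumulation at 17.0 °C = 17.0 − 7.7 = 9.3 DD/day.
Total K = 48 + 50 + 100 = 198 DD.
Total duration = 198 / 9.3 = 21.290 ≈ 21.3 days.

21.3 days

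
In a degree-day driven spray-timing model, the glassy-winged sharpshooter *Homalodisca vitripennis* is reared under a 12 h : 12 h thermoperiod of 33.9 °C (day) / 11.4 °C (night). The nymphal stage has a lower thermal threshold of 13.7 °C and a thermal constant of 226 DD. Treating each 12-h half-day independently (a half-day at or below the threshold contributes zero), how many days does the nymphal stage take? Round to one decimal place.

22.4 days

Day half: max(0, 33.9 − 13.7) × 0.5 = 20.2 × 0.5 = 10.10 DD.
Night half: max(0, 11.4 − 13.7) × 0.5 = 0.0 × 0.5 = 0.00 DD.
Per 24 h: 10.10 DD/day.
Duration = 226 / 10.10 = 22.376 ≈ 22.4 days.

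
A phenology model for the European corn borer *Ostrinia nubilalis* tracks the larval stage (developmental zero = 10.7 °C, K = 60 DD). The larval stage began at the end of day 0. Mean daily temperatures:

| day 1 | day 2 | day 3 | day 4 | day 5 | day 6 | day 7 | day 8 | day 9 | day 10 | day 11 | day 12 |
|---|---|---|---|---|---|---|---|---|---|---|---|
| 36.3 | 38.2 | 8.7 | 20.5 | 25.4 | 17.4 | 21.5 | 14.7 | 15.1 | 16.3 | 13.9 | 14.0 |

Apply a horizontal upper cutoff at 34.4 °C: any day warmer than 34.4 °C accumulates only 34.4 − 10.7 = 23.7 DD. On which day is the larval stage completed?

Daily DD above 10.7 °C (capped at 23.7): 23.7, 23.7, 0.0, 9.8, 14.7, 6.7, 10.8, 4.0, 4.4, 5.6, 3.2, 3.3.
Cumulative: 23.7, 47.4, 47.4, 57.2, 71.9, 78.6, 89.4, 93.4, 97.8, 103.4, 106.6, 109.9.
The total first reaches 60 DD on day 5.

day 5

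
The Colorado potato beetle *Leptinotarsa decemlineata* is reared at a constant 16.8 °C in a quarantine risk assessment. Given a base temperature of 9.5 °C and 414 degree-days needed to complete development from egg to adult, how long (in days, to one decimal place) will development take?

Daily accumulation = 16.8 − 9.5 = 7.3 DD/day.
Duration = 414 / 7.3 = 56.712 ≈ 56.7 days.

56.7 days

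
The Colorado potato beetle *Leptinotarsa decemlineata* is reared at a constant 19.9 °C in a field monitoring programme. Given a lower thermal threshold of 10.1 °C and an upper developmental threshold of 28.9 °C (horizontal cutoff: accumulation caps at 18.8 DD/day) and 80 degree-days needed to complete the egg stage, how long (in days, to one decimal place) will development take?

8.2 days

Daily accumulation = 19.9 − 10.1 = 9.8 DD/day.
Duration = 80 / 9.8 = 8.163 ≈ 8.2 days.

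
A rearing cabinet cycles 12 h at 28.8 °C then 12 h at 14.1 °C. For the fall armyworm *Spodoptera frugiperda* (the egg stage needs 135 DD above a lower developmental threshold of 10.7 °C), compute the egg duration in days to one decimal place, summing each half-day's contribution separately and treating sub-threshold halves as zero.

12.6 days

Day half: max(0, 28.8 − 10.7) × 0.5 = 18.1 × 0.5 = 9.05 DD.
Night half: max(0, 14.1 − 10.7) × 0.5 = 3.4 × 0.5 = 1.70 DD.
Per 24 h: 10.75 DD/day.
Duration = 135 / 10.75 = 12.558 ≈ 12.6 days.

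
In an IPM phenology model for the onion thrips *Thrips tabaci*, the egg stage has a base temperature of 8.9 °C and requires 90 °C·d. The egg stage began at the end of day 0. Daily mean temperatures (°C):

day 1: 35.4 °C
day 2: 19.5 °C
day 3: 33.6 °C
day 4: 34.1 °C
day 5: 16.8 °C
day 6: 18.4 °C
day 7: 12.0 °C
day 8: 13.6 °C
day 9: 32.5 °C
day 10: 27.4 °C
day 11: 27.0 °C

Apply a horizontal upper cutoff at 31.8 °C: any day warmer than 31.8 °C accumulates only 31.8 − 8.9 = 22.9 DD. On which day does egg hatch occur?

day 6

Daily DD above 8.9 °C (capped at 22.9): 22.9, 10.6, 22.9, 22.9, 7.9, 9.5, 3.1, 4.7, 22.9, 18.5, 18.1.
Cumulative: 22.9, 33.5, 56.4, 79.3, 87.2, 96.7, 99.8, 104.5, 127.4, 145.9, 164.0.
The total first reaches 90 DD on day 6.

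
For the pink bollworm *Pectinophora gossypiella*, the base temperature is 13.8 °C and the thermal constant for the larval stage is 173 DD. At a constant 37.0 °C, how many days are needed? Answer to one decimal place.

7.5 days

Daily accumulation = 37.0 − 13.8 = 23.2 DD/day.
Duration = 173 / 23.2 = 7.457 ≈ 7.5 days.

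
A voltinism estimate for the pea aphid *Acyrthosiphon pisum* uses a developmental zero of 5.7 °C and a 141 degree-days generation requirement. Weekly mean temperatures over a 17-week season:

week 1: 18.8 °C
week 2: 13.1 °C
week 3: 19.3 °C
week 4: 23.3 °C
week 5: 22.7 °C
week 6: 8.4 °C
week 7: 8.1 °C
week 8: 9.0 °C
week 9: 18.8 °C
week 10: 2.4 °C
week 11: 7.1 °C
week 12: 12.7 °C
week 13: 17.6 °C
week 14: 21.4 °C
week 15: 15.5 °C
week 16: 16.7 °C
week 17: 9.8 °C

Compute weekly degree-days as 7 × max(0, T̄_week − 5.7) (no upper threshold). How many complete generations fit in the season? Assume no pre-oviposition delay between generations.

7 generations

Weekly DD (7 × max(0, T̄ − 5.7)): 91.7, 51.8, 95.2, 123.2, 119.0, 18.9, 16.8, 23.1, 91.7, 0.0, 9.8, 49.0, 83.3, 109.9, 68.6, 77.0, 28.7.
Season total = 1057.7 DD.
Complete generations = ⌊1057.7 / 141⌋ = 7.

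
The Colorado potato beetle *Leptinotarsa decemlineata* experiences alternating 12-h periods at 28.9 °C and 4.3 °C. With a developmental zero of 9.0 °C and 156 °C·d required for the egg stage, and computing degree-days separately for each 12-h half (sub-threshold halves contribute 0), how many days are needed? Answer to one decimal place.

15.7 days

Day half: max(0, 28.9 − 9.0) × 0.5 = 19.9 × 0.5 = 9.95 DD.
Night half: max(0, 4.3 − 9.0) × 0.5 = 0.0 × 0.5 = 0.00 DD.
Per 24 h: 9.95 DD/day.
Duration = 156 / 9.95 = 15.678 ≈ 15.7 days.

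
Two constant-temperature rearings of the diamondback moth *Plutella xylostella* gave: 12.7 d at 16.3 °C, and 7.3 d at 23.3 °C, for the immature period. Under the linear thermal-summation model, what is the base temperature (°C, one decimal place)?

6.8 °C

Under the model K = D·(T − T_b), so D₁·(T₁ − T_b) = D₂·(T₂ − T_b).
12.7·(16.3 − T_b) = 7.3·(23.3 − T_b)
T_b = (12.7·16.3 − 7.3·23.3) / (12.7 − 7.3) = 36.92 / 5.4 = 6.837 °C ≈ 6.8 °C.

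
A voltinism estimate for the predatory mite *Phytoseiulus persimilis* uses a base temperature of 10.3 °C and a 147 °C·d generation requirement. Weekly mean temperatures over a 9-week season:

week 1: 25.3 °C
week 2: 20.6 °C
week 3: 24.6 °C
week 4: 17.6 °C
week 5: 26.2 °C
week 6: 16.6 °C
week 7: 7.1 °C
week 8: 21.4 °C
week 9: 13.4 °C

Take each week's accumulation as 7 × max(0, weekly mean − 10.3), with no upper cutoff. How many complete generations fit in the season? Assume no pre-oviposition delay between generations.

3 generations

Weekly DD (7 × max(0, T̄ − 10.3)): 105.0, 72.1, 100.1, 51.1, 111.3, 44.1, 0.0, 77.7, 21.7.
Season total = 583.1 DD.
Complete generations = ⌊583.1 / 147⌋ = 3.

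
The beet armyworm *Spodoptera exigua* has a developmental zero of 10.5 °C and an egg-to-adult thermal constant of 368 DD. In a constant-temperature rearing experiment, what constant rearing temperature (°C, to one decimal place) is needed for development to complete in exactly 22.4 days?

Required daily accumulation = 368 / 22.4 = 16.429 DD/day.
T = T_base + 16.429 = 10.5 + 16.429 = 26.929 ≈ 26.9 °C.

26.9 °C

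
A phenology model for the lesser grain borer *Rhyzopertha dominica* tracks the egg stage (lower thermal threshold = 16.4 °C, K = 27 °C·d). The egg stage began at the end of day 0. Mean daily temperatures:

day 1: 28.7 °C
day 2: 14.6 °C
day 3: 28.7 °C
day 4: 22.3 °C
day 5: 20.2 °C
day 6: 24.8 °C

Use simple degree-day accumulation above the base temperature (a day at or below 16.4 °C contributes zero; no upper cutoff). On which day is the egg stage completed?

Daily DD above 16.4 °C: 12.3, 0.0, 12.3, 5.9, 3.8, 8.4.
Cumulative: 12.3, 12.3, 24.6, 30.5, 34.3, 42.7.
The total first reaches 27 DD on day 4.

day 4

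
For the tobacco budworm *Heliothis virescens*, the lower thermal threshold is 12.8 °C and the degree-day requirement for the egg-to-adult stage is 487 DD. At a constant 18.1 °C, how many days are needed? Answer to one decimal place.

91.9 days

Daily accumulation = 18.1 − 12.8 = 5.3 DD/day.
Duration = 487 / 5.3 = 91.887 ≈ 91.9 days.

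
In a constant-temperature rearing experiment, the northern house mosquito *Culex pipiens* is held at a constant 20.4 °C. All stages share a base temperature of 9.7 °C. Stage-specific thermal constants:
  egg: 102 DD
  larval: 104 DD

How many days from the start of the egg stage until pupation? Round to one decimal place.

19.3 days

Daily accumulation at 20.4 °C = 20.4 − 9.7 = 10.7 DD/day.
Total K = 102 + 104 = 206 DD.
Total duration = 206 / 10.7 = 19.252 ≈ 19.3 days.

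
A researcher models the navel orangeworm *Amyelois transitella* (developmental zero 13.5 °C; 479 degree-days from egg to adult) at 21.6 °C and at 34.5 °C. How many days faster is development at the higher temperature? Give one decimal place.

At 21.6 °C: 479 / (21.6 − 13.5) = 479 / 8.1 = 59.136 d.
At 34.5 °C: 479 / (34.5 − 13.5) = 479 / 21.0 = 22.810 d.
Difference = |59.136 − 22.810| = 36.326 ≈ 36.3 days.

36.3 days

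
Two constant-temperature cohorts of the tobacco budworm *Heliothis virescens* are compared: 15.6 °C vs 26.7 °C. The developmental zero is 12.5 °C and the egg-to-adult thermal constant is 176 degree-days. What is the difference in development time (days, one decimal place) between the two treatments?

44.4 days

At 15.6 °C: 176 / (15.6 − 12.5) = 176 / 3.1 = 56.774 d.
At 26.7 °C: 176 / (26.7 − 12.5) = 176 / 14.2 = 12.394 d.
Difference = |56.774 − 12.394| = 44.380 ≈ 44.4 days.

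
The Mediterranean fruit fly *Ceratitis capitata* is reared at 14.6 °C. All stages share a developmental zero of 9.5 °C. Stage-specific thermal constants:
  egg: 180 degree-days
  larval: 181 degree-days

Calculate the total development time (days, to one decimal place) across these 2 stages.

Daily accumulation at 14.6 °C = 14.6 − 9.5 = 5.1 DD/day.
Total K = 180 + 181 = 361 DD.
Total duration = 361 / 5.1 = 70.784 ≈ 70.8 days.

70.8 days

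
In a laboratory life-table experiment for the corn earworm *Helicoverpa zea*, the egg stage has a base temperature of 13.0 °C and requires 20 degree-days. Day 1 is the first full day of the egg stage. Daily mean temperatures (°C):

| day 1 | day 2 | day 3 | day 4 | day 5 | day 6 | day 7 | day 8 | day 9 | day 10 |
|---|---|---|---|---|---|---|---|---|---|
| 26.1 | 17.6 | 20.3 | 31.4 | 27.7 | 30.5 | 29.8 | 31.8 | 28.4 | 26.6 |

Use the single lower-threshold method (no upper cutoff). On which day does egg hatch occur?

day 3

Daily DD above 13.0 °C: 13.1, 4.6, 7.3, 18.4, 14.7, 17.5, 16.8, 18.8, 15.4, 13.6.
Cumulative: 13.1, 17.7, 25.0, 43.4, 58.1, 75.6, 92.4, 111.2, 126.6, 140.2.
The total first reaches 20 DD on day 3.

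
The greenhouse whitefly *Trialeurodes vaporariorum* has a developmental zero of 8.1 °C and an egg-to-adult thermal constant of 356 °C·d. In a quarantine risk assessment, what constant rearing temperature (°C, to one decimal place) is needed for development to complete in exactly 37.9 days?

17.5 °C

Required daily accumulation = 356 / 37.9 = 9.393 DD/day.
T = T_base + 9.393 = 8.1 + 9.393 = 17.493 ≈ 17.5 °C.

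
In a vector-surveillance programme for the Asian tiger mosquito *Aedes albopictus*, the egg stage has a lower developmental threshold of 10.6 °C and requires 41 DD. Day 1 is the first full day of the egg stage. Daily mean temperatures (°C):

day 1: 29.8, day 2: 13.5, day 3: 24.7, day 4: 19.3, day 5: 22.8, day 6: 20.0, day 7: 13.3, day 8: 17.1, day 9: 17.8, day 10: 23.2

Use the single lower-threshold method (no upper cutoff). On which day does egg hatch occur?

Daily DD above 10.6 °C: 19.2, 2.9, 14.1, 8.7, 12.2, 9.4, 2.7, 6.5, 7.2, 12.6.
Cumulative: 19.2, 22.1, 36.2, 44.9, 57.1, 66.5, 69.2, 75.7, 82.9, 95.5.
The total first reaches 41 DD on day 4.

day 4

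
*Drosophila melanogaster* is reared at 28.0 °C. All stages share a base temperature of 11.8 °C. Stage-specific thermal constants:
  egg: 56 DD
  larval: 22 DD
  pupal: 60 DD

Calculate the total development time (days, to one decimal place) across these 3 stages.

8.5 days

Daily accumulation at 28.0 °C = 28.0 − 11.8 = 16.2 DD/day.
Total K = 56 + 22 + 60 = 138 DD.
Total duration = 138 / 16.2 = 8.519 ≈ 8.5 days.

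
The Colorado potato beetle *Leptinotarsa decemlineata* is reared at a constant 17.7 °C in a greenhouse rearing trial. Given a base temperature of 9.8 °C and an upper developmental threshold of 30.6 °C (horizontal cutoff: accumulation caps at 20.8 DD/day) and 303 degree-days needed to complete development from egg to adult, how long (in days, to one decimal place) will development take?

Daily accumulation = 17.7 − 9.8 = 7.9 DD/day.
Duration = 303 / 7.9 = 38.354 ≈ 38.4 days.

38.4 days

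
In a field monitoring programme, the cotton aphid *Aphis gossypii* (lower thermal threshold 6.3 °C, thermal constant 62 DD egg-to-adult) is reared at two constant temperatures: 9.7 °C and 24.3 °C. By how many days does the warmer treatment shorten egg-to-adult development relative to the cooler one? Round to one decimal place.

At 9.7 °C: 62 / (9.7 − 6.3) = 62 / 3.4 = 18.235 d.
At 24.3 °C: 62 / (24.3 − 6.3) = 62 / 18.0 = 3.444 d.
Difference = |18.235 − 3.444| = 14.791 ≈ 14.8 days.

14.8 days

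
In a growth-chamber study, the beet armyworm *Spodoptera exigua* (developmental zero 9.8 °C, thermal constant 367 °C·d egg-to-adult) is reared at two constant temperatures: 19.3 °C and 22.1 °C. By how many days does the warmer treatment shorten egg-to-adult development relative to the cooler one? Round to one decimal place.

8.8 days

At 19.3 °C: 367 / (19.3 − 9.8) = 367 / 9.5 = 38.632 d.
At 22.1 °C: 367 / (22.1 − 9.8) = 367 / 12.3 = 29.837 d.
Difference = |38.632 − 29.837| = 8.794 ≈ 8.8 days.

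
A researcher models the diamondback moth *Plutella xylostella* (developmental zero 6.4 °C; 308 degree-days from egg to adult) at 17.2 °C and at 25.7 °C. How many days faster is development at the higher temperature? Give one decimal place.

12.6 days

At 17.2 °C: 308 / (17.2 − 6.4) = 308 / 10.8 = 28.519 d.
At 25.7 °C: 308 / (25.7 − 6.4) = 308 / 19.3 = 15.959 d.
Difference = |28.519 − 15.959| = 12.560 ≈ 12.6 days.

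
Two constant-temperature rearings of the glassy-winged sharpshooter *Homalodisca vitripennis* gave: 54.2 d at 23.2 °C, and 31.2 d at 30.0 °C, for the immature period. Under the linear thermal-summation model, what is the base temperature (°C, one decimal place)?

14.0 °C

Equal thermal constants: D₁(T₁ − T_b) = D₂(T₂ − T_b).
54.2·(23.2 − T_b) = 31.2·(30.0 − T_b)
T_b = (54.2·23.2 − 31.2·30.0) / (54.2 − 31.2) = 321.44 / 23.0 = 13.976 °C ≈ 14.0 °C.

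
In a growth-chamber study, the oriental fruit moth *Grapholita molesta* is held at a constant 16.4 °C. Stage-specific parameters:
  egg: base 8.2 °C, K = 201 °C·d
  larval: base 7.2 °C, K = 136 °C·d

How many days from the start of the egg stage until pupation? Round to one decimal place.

39.3 days

egg: 201 / (16.4 − 8.2) = 201 / 8.2 = 24.512 d.
larval: 136 / (16.4 − 7.2) = 136 / 9.2 = 14.783 d.
Sum = 39.295 ≈ 39.3 days.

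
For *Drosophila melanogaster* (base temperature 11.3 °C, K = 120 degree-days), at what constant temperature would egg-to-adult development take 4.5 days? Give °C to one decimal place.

Required daily accumulation = 120 / 4.5 = 26.667 DD/day.
T = T_base + 26.667 = 11.3 + 26.667 = 37.967 ≈ 38.0 °C.

38.0 °C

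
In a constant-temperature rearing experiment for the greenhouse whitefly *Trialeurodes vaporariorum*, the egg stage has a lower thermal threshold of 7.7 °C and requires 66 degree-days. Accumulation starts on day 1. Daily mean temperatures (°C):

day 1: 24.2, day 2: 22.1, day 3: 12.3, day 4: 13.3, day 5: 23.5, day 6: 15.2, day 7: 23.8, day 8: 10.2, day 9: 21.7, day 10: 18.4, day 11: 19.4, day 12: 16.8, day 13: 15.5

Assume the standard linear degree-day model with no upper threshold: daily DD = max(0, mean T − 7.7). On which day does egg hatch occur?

day 7

Daily DD above 7.7 °C: 16.5, 14.4, 4.6, 5.6, 15.8, 7.5, 16.1, 2.5, 14.0, 10.7, 11.7, 9.1, 7.8.
Cumulative: 16.5, 30.9, 35.5, 41.1, 56.9, 64.4, 80.5, 83.0, 97.0, 107.7, 119.4, 128.5, 136.3.
The total first reaches 66 DD on day 7.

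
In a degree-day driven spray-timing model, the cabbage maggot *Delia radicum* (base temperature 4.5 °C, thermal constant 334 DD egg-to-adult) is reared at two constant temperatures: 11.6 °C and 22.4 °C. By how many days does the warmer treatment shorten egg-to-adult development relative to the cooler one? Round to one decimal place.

28.4 days

At 11.6 °C: 334 / (11.6 − 4.5) = 334 / 7.1 = 47.042 d.
At 22.4 °C: 334 / (22.4 − 4.5) = 334 / 17.9 = 18.659 d.
Difference = |47.042 − 18.659| = 28.383 ≈ 28.4 days.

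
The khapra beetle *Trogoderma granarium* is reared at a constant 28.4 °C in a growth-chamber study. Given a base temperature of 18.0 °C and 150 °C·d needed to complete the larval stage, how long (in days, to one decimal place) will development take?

14.4 days

Daily accumulation = 28.4 − 18.0 = 10.4 DD/day.
Duration = 150 / 10.4 = 14.423 ≈ 14.4 days.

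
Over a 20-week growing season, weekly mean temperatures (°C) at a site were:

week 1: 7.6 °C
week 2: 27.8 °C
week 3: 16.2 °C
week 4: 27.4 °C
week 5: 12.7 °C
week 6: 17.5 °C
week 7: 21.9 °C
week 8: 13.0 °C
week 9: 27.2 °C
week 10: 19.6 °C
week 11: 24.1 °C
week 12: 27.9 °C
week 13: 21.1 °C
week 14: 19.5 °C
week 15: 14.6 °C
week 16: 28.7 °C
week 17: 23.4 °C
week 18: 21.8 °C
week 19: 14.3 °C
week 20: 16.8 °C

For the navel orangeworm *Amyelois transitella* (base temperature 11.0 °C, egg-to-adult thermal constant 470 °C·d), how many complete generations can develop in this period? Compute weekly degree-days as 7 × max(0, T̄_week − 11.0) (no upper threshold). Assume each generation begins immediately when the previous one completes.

2 generations

Weekly DD (7 × max(0, T̄ − 11.0)): 0.0, 117.6, 36.4, 114.8, 11.9, 45.5, 76.3, 14.0, 113.4, 60.2, 91.7, 118.3, 70.7, 59.5, 25.2, 123.9, 86.8, 75.6, 23.1, 40.6.
Season total = 1305.5 DD.
Complete generations = ⌊1305.5 / 470⌋ = 2.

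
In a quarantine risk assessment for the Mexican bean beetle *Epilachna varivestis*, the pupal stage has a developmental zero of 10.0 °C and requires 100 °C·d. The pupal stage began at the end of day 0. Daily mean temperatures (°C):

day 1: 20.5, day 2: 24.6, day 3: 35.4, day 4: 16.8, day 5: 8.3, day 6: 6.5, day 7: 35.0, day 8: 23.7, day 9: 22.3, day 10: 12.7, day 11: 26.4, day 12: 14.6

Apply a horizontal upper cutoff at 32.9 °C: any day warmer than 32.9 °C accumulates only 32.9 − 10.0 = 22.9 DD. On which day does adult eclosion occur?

day 9

Daily DD above 10.0 °C (capped at 22.9): 10.5, 14.6, 22.9, 6.8, 0.0, 0.0, 22.9, 13.7, 12.3, 2.7, 16.4, 4.6.
Cumulative: 10.5, 25.1, 48.0, 54.8, 54.8, 54.8, 77.7, 91.4, 103.7, 106.4, 122.8, 127.4.
The total first reaches 100 DD on day 9.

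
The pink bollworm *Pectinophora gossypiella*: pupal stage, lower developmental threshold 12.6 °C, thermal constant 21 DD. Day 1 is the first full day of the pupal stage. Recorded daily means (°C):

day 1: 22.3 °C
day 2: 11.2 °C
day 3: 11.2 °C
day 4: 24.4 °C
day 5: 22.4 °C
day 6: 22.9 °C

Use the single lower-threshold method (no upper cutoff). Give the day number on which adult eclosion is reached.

day 4

Daily DD above 12.6 °C: 9.7, 0.0, 0.0, 11.8, 9.8, 10.3.
Cumulative: 9.7, 9.7, 9.7, 21.5, 31.3, 41.6.
The total first reaches 21 DD on day 4.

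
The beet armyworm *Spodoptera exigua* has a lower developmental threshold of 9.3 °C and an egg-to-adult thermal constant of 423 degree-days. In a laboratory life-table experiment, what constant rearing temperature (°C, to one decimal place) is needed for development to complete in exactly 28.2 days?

24.3 °C

Required daily accumulation = 423 / 28.2 = 15.000 DD/day.
T = T_base + 15.000 = 9.3 + 15.000 = 24.300 ≈ 24.3 °C.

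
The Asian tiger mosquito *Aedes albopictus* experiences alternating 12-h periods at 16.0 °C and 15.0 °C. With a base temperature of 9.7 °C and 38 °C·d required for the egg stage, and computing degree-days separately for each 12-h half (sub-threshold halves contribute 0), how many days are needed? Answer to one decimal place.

6.6 days

Day half: max(0, 16.0 − 9.7) × 0.5 = 6.3 × 0.5 = 3.15 DD.
Night half: max(0, 15.0 − 9.7) × 0.5 = 5.3 × 0.5 = 2.65 DD.
Per 24 h: 5.80 DD/day.
Duration = 38 / 5.80 = 6.552 ≈ 6.6 days.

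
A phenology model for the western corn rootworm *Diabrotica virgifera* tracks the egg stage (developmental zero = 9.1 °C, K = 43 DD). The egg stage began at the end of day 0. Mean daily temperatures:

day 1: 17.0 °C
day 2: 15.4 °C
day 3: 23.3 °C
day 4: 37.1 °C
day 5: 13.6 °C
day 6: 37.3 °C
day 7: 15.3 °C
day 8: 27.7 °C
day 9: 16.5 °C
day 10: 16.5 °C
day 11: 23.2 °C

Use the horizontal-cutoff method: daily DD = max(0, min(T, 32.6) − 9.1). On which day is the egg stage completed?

day 4

Daily DD above 9.1 °C (capped at 23.5): 7.9, 6.3, 14.2, 23.5, 4.5, 23.5, 6.2, 18.6, 7.4, 7.4, 14.1.
Cumulative: 7.9, 14.2, 28.4, 51.9, 56.4, 79.9, 86.1, 104.7, 112.1, 119.5, 133.6.
The total first reaches 43 DD on day 4.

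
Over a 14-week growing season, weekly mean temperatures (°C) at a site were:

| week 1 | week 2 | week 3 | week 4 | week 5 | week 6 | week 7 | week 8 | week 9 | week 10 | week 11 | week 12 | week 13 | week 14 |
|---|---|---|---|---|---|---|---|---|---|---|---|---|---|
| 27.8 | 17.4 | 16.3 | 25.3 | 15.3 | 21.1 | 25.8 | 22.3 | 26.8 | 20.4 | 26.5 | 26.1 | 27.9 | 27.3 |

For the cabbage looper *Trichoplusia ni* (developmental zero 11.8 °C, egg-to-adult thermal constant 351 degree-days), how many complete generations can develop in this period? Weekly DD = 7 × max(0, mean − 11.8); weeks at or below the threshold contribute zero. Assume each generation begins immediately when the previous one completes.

3 generations

Weekly DD (7 × max(0, T̄ − 11.8)): 112.0, 39.2, 31.5, 94.5, 24.5, 65.1, 98.0, 73.5, 105.0, 60.2, 102.9, 100.1, 112.7, 108.5.
Season total = 1127.7 DD.
Complete generations = ⌊1127.7 / 351⌋ = 3.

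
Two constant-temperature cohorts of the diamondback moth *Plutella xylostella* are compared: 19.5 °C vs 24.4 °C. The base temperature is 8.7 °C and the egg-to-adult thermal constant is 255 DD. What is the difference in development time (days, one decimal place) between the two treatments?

7.4 days

At 19.5 °C: 255 / (19.5 − 8.7) = 255 / 10.8 = 23.611 d.
At 24.4 °C: 255 / (24.4 − 8.7) = 255 / 15.7 = 16.242 d.
Difference = |23.611 − 16.242| = 7.369 ≈ 7.4 days.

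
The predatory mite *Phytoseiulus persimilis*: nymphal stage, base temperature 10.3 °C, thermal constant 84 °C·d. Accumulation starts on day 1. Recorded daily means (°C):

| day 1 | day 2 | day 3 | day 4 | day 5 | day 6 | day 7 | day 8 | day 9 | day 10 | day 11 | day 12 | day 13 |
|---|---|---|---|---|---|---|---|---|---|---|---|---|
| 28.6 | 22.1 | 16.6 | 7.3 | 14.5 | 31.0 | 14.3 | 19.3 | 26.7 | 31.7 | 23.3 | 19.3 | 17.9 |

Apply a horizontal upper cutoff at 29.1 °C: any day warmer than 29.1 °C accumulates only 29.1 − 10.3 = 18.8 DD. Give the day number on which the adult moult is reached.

day 9

Daily DD above 10.3 °C (capped at 18.8): 18.3, 11.8, 6.3, 0.0, 4.2, 18.8, 4.0, 9.0, 16.4, 18.8, 13.0, 9.0, 7.6.
Cumulative: 18.3, 30.1, 36.4, 36.4, 40.6, 59.4, 63.4, 72.4, 88.8, 107.6, 120.6, 129.6, 137.2.
The total first reaches 84 DD on day 9.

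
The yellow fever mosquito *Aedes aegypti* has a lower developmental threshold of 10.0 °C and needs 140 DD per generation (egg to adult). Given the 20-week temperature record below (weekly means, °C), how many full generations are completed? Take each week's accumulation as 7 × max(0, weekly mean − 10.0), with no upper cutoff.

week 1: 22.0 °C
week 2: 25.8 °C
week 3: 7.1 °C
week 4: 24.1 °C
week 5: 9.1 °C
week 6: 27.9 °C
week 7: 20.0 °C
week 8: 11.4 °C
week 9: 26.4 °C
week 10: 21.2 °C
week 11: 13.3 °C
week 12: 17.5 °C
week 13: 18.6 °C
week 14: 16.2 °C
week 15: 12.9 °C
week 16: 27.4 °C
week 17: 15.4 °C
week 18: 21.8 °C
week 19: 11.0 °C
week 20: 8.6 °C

Weekly DD (7 × max(0, T̄ − 10.0)): 84.0, 110.6, 0.0, 98.7, 0.0, 125.3, 70.0, 9.8, 114.8, 78.4, 23.1, 52.5, 60.2, 43.4, 20.3, 121.8, 37.8, 82.6, 7.0, 0.0.
Season total = 1140.3 DD.
Complete generations = ⌊1140.3 / 140⌋ = 8.

8 generations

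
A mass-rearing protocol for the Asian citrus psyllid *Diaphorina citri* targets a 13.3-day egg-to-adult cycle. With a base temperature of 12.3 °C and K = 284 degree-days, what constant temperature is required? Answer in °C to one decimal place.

33.7 °C

Required daily accumulation = 284 / 13.3 = 21.353 DD/day.
T = T_base + 21.353 = 12.3 + 21.353 = 33.653 ≈ 33.7 °C.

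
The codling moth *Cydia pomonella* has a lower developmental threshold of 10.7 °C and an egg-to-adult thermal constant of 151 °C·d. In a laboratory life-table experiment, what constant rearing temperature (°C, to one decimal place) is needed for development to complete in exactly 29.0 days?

15.9 °C

Required daily accumulation = 151 / 29.0 = 5.207 DD/day.
T = T_base + 5.207 = 10.7 + 5.207 = 15.907 ≈ 15.9 °C.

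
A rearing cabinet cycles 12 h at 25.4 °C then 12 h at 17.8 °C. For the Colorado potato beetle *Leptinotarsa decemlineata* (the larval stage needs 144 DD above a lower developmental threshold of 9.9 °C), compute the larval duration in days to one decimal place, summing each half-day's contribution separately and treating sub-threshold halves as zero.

12.3 days

Day half: max(0, 25.4 − 9.9) × 0.5 = 15.5 × 0.5 = 7.75 DD.
Night half: max(0, 17.8 − 9.9) × 0.5 = 7.9 × 0.5 = 3.95 DD.
Per 24 h: 11.70 DD/day.
Duration = 144 / 11.70 = 12.308 ≈ 12.3 days.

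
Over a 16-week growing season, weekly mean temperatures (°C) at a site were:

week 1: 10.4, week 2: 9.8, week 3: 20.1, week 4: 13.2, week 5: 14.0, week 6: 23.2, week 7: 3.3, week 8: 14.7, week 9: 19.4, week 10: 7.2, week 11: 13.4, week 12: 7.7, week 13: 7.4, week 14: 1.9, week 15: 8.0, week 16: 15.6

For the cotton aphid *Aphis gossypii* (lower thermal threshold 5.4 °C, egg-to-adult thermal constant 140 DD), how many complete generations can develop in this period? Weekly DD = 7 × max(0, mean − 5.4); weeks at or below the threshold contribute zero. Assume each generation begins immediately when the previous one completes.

Weekly DD (7 × max(0, T̄ − 5.4)): 35.0, 30.8, 102.9, 54.6, 60.2, 124.6, 0.0, 65.1, 98.0, 12.6, 56.0, 16.1, 14.0, 0.0, 18.2, 71.4.
Season total = 759.5 DD.
Complete generations = ⌊759.5 / 140⌋ = 5.

5 generations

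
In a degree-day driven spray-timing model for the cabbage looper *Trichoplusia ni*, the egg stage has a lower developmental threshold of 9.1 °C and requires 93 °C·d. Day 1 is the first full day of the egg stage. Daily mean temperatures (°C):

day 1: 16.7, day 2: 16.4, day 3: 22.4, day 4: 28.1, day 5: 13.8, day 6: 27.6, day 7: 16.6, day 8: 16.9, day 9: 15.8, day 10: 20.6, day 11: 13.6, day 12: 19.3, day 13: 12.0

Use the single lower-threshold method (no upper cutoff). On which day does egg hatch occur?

day 10

Daily DD above 9.1 °C: 7.6, 7.3, 13.3, 19.0, 4.7, 18.5, 7.5, 7.8, 6.7, 11.5, 4.5, 10.2, 2.9.
Cumulative: 7.6, 14.9, 28.2, 47.2, 51.9, 70.4, 77.9, 85.7, 92.4, 103.9, 108.4, 118.6, 121.5.
The total first reaches 93 DD on day 10.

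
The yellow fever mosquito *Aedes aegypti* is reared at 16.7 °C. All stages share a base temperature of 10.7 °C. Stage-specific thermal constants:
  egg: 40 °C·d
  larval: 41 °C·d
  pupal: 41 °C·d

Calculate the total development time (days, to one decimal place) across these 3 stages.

20.3 days

Daily accumulation at 16.7 °C = 16.7 − 10.7 = 6.0 DD/day.
Total K = 40 + 41 + 41 = 122 DD.
Total duration = 122 / 6.0 = 20.333 ≈ 20.3 days.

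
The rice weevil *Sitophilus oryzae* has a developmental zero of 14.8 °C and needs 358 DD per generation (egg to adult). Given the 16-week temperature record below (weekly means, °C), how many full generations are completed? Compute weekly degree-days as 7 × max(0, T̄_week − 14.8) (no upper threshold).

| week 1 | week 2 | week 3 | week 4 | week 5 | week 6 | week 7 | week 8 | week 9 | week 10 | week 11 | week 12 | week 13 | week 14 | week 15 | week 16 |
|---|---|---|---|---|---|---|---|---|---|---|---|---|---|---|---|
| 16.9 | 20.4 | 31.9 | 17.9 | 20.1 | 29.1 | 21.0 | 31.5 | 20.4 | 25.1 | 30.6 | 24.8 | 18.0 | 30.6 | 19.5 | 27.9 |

Weekly DD (7 × max(0, T̄ − 14.8)): 14.7, 39.2, 119.7, 21.7, 37.1, 100.1, 43.4, 116.9, 39.2, 72.1, 110.6, 70.0, 22.4, 110.6, 32.9, 91.7.
Season total = 1042.3 DD.
Complete generations = ⌊1042.3 / 358⌋ = 2.

2 generations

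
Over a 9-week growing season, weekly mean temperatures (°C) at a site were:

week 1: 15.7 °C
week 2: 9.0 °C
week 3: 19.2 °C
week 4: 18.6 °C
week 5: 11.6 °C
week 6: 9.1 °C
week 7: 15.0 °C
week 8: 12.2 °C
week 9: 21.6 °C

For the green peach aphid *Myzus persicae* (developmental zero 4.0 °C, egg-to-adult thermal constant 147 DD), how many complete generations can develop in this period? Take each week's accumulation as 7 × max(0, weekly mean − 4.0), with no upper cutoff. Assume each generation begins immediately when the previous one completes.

4 generations

Weekly DD (7 × max(0, T̄ − 4.0)): 81.9, 35.0, 106.4, 102.2, 53.2, 35.7, 77.0, 57.4, 123.2.
Season total = 672.0 DD.
Complete generations = ⌊672.0 / 147⌋ = 4.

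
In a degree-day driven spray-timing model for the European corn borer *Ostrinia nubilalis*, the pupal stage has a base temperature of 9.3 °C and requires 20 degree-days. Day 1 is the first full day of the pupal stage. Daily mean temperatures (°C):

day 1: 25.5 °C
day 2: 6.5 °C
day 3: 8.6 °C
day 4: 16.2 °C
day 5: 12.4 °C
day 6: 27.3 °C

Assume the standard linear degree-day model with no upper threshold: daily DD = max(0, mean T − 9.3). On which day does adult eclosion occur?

day 4

Daily DD above 9.3 °C: 16.2, 0.0, 0.0, 6.9, 3.1, 18.0.
Cumulative: 16.2, 16.2, 16.2, 23.1, 26.2, 44.2.
The total first reaches 20 DD on day 4.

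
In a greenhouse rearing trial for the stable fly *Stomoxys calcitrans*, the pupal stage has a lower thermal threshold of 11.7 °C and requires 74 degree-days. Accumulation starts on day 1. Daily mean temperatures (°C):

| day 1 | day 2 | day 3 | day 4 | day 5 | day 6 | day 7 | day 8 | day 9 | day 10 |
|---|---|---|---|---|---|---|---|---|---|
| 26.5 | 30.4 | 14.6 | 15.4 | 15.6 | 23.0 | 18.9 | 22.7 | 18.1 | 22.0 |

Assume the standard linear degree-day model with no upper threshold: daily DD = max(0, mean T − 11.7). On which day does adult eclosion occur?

Daily DD above 11.7 °C: 14.8, 18.7, 2.9, 3.7, 3.9, 11.3, 7.2, 11.0, 6.4, 10.3.
Cumulative: 14.8, 33.5, 36.4, 40.1, 44.0, 55.3, 62.5, 73.5, 79.9, 90.2.
The total first reaches 74 DD on day 9.

day 9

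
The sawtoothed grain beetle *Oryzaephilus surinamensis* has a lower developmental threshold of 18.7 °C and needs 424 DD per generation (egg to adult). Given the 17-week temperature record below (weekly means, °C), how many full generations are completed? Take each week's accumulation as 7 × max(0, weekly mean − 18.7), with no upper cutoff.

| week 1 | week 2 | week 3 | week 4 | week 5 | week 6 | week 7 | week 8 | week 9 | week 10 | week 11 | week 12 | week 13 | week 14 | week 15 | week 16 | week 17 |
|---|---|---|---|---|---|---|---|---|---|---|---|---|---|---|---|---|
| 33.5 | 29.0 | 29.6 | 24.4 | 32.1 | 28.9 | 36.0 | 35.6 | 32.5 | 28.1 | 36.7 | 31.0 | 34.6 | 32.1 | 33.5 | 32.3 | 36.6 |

Weekly DD (7 × max(0, T̄ − 18.7)): 103.6, 72.1, 76.3, 39.9, 93.8, 71.4, 121.1, 118.3, 96.6, 65.8, 126.0, 86.1, 111.3, 93.8, 103.6, 95.2, 125.3.
Season total = 1600.2 DD.
Complete generations = ⌊1600.2 / 424⌋ = 3.

3 generations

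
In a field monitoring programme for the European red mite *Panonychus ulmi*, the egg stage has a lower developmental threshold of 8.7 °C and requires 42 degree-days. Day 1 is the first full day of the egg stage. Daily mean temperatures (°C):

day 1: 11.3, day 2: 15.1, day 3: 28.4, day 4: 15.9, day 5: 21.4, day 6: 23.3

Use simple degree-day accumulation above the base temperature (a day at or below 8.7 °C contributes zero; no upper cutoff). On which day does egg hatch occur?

day 5

Daily DD above 8.7 °C: 2.6, 6.4, 19.7, 7.2, 12.7, 14.6.
Cumulative: 2.6, 9.0, 28.7, 35.9, 48.6, 63.2.
The total first reaches 42 DD on day 5.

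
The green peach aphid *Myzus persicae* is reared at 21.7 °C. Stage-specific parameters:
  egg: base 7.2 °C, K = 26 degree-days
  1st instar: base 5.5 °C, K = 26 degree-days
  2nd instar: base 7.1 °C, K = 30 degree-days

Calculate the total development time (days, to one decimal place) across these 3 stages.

egg: 26 / (21.7 − 7.2) = 26 / 14.5 = 1.793 d.
1st instar: 26 / (21.7 − 5.5) = 26 / 16.2 = 1.605 d.
2nd instar: 30 / (21.7 − 7.1) = 30 / 14.6 = 2.055 d.
Sum = 5.453 ≈ 5.5 days.

5.5 days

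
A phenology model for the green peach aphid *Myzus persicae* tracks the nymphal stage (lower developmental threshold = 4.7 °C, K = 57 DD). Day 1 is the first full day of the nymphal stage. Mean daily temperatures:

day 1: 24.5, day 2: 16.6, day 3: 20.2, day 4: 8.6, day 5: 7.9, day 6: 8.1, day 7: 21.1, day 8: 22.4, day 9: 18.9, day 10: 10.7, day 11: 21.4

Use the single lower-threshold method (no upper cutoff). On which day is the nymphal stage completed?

day 6

Daily DD above 4.7 °C: 19.8, 11.9, 15.5, 3.9, 3.2, 3.4, 16.4, 17.7, 14.2, 6.0, 16.7.
Cumulative: 19.8, 31.7, 47.2, 51.1, 54.3, 57.7, 74.1, 91.8, 106.0, 112.0, 128.7.
The total first reaches 57 DD on day 6.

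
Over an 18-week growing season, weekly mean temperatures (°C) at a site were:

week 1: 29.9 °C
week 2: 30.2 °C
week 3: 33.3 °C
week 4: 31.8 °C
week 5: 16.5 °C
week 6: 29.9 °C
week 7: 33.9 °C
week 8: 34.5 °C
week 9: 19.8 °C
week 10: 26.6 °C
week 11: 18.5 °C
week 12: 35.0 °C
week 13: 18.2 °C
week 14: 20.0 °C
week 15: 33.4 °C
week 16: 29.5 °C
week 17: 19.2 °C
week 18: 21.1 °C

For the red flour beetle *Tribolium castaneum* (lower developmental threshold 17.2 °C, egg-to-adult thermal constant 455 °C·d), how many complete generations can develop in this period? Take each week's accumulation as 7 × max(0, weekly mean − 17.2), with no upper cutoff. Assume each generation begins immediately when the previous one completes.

2 generations

Weekly DD (7 × max(0, T̄ − 17.2)): 88.9, 91.0, 112.7, 102.2, 0.0, 88.9, 116.9, 121.1, 18.2, 65.8, 9.1, 124.6, 7.0, 19.6, 113.4, 86.1, 14.0, 27.3.
Season total = 1206.8 DD.
Complete generations = ⌊1206.8 / 455⌋ = 2.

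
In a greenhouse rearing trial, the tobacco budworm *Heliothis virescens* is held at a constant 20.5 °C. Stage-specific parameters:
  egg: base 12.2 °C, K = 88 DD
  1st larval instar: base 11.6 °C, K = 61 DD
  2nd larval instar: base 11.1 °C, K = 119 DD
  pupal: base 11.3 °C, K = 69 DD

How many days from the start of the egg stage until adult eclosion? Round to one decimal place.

egg: 88 / (20.5 − 12.2) = 88 / 8.3 = 10.602 d.
1st larval instar: 61 / (20.5 − 11.6) = 61 / 8.9 = 6.854 d.
2nd larval instar: 119 / (20.5 − 11.1) = 119 / 9.4 = 12.660 d.
pupal: 69 / (20.5 − 11.3) = 69 / 9.2 = 7.500 d.
Sum = 37.616 ≈ 37.6 days.

37.6 days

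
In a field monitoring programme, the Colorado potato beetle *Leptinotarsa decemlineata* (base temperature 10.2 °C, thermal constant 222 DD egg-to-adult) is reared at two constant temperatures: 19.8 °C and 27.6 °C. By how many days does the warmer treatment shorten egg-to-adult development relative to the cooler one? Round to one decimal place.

At 19.8 °C: 222 / (19.8 − 10.2) = 222 / 9.6 = 23.125 d.
At 27.6 °C: 222 / (27.6 − 10.2) = 222 / 17.4 = 12.759 d.
Difference = |23.125 − 12.759| = 10.366 ≈ 10.4 days.

10.4 days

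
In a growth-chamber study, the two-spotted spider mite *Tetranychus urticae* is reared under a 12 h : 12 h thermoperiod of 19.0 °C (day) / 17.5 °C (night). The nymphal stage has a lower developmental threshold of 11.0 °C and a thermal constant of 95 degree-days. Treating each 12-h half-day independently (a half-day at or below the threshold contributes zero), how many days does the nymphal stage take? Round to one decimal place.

Day half: max(0, 19.0 − 11.0) × 0.5 = 8.0 × 0.5 = 4.00 DD.
Night half: max(0, 17.5 − 11.0) × 0.5 = 6.5 × 0.5 = 3.25 DD.
Per 24 h: 7.25 DD/day.
Duration = 95 / 7.25 = 13.103 ≈ 13.1 days.

13.1 days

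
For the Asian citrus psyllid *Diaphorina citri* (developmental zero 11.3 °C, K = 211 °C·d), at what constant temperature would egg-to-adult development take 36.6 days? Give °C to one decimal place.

17.1 °C

Required daily accumulation = 211 / 36.6 = 5.765 DD/day.
T = T_base + 5.765 = 11.3 + 5.765 = 17.065 ≈ 17.1 °C.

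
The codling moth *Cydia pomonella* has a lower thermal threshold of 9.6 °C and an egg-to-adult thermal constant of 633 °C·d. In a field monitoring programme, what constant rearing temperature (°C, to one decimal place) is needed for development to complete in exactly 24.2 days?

35.8 °C

Required daily accumulation = 633 / 24.2 = 26.157 DD/day.
T = T_base + 26.157 = 9.6 + 26.157 = 35.757 ≈ 35.8 °C.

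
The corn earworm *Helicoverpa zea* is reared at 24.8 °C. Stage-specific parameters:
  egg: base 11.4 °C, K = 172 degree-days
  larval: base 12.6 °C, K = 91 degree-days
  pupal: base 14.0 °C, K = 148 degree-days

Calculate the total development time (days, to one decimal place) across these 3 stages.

egg: 172 / (24.8 − 11.4) = 172 / 13.4 = 12.836 d.
larval: 91 / (24.8 − 12.6) = 91 / 12.2 = 7.459 d.
pupal: 148 / (24.8 − 14.0) = 148 / 10.8 = 13.704 d.
Sum = 33.999 ≈ 34.0 days.

34.0 days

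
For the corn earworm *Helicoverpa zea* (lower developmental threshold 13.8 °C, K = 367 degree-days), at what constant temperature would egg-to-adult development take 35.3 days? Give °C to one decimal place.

24.2 °C

Required daily accumulation = 367 / 35.3 = 10.397 DD/day.
T = T_base + 10.397 = 13.8 + 10.397 = 24.197 ≈ 24.2 °C.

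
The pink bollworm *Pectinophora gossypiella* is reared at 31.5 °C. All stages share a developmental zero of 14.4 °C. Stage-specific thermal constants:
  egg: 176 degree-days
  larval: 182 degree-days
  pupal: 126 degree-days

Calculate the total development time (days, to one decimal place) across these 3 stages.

Daily accumulation at 31.5 °C = 31.5 − 14.4 = 17.1 DD/day.
Total K = 176 + 182 + 126 = 484 DD.
Total duration = 484 / 17.1 = 28.304 ≈ 28.3 days.

28.3 days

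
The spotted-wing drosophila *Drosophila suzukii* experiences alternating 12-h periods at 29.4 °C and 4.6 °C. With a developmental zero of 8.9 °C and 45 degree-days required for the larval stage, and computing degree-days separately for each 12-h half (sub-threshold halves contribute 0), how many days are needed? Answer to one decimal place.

Day half: max(0, 29.4 − 8.9) × 0.5 = 20.5 × 0.5 = 10.25 DD.
Night half: max(0, 4.6 − 8.9) × 0.5 = 0.0 × 0.5 = 0.00 DD.
Per 24 h: 10.25 DD/day.
Duration = 45 / 10.25 = 4.390 ≈ 4.4 days.

4.4 days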